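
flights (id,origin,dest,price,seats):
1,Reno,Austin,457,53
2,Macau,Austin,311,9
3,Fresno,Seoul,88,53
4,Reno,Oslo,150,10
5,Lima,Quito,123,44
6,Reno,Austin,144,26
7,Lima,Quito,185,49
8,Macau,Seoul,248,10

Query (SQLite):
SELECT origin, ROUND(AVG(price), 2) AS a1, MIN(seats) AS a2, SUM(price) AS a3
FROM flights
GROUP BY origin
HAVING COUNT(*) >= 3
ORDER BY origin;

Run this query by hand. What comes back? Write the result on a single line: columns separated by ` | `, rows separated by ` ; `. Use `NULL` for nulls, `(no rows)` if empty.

Group flights by origin.
Per group compute: ROUND(AVG(price), 2), MIN(seats), SUM(price).
HAVING: drop groups with fewer than 3 rows.
  Fresno: ids {3} → ROUND(AVG(price), 2)=88, MIN(seats)=53, SUM(price)=88
  Lima: ids {5, 7} → ROUND(AVG(price), 2)=154, MIN(seats)=44, SUM(price)=308
  Macau: ids {2, 8} → ROUND(AVG(price), 2)=279.5, MIN(seats)=9, SUM(price)=559
  Reno: ids {1, 4, 6} → ROUND(AVG(price), 2)=250.33, MIN(seats)=10, SUM(price)=751

Reno | 250.33 | 10 | 751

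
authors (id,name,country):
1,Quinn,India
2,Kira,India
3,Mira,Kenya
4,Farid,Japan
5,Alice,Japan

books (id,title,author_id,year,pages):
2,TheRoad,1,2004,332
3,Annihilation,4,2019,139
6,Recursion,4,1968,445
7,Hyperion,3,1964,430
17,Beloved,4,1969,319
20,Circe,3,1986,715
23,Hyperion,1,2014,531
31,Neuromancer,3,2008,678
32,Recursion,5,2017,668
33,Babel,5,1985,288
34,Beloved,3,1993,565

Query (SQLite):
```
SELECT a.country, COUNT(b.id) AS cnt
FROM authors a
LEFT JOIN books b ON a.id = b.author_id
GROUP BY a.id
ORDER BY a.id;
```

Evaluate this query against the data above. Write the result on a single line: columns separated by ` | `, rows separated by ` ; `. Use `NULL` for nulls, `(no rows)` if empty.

LEFT JOIN keeps every authors row; unmatched ones get NULL for books columns.
Group by authors.id and compute COUNT(b.id). COUNT(col) of an all-NULL group is 0.
  1: ids {2, 23} → COUNT(b.id)=2
  2: ids {—} → COUNT(b.id)=0
  3: ids {7, 20, 31, 34} → COUNT(b.id)=4
  4: ids {3, 6, 17} → COUNT(b.id)=3
  5: ids {32, 33} → COUNT(b.id)=2

India | 2 ; India | 0 ; Kenya | 4 ; Japan | 3 ; Japan | 2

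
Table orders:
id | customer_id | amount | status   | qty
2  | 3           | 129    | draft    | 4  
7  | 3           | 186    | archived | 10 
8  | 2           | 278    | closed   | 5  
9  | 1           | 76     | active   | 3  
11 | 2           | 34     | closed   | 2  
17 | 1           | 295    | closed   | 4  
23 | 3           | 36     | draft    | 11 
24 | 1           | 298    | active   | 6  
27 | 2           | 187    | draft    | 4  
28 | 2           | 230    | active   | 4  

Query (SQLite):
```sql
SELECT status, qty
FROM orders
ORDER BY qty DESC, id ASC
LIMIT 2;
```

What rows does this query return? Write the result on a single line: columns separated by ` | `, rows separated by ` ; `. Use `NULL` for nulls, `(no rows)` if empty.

draft | 11 ; archived | 10

Sort by qty desc, tiebreak id asc: (11, id=23), (10, id=7), (6, id=24), (5, id=8), (4, id=2) …. Take first 2.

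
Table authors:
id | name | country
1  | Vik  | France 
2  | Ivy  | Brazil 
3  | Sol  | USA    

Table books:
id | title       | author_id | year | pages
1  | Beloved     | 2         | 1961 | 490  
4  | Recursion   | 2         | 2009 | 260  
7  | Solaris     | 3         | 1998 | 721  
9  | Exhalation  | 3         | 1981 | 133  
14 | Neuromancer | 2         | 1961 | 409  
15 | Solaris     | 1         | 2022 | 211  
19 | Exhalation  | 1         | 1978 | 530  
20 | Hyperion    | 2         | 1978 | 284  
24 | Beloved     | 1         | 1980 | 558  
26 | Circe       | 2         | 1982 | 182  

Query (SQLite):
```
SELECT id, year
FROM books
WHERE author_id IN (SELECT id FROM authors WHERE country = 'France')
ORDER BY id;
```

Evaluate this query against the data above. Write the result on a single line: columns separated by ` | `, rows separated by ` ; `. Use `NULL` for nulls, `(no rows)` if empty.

15 | 2022 ; 19 | 1978 ; 24 | 1980

Inner query: authors.id where country = 'France'.
Outer: keep books rows whose author_id is in that set.
Inner query → {1}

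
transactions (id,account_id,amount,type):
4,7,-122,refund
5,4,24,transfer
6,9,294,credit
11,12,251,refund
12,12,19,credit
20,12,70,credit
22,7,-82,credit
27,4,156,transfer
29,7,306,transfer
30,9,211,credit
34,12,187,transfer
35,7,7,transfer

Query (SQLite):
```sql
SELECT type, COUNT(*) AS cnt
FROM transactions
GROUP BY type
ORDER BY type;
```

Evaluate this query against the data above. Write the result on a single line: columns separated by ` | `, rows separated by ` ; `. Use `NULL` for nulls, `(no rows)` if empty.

Partition transactions by type; compute COUNT(*) within each group.
  credit: ids {6, 12, 20, 22, 30} → COUNT(*)=5
  refund: ids {4, 11} → COUNT(*)=2
  transfer: ids {5, 27, 29, 34, 35} → COUNT(*)=5

credit | 5 ; refund | 2 ; transfer | 5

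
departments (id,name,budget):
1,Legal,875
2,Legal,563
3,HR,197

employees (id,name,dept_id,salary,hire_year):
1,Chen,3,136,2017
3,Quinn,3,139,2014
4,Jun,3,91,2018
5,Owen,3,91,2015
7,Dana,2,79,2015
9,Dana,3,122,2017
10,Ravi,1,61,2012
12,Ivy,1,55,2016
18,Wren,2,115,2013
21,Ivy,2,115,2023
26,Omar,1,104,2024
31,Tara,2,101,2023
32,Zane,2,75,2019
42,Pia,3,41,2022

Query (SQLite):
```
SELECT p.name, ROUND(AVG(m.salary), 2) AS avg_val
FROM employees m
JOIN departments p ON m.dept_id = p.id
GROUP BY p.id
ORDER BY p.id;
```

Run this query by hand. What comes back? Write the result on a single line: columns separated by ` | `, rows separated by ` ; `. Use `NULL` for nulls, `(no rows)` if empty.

Legal | 73.33 ; Legal | 97 ; HR | 103.33

Join each employees row to its departments via dept_id.
Group joined rows by departments.id; compute ROUND(AVG(m.salary), 2) per group.
  1: ids {10, 12, 26} → ROUND(AVG(m.salary), 2)=73.33
  2: ids {7, 18, 21, 31, 32} → ROUND(AVG(m.salary), 2)=97
  3: ids {1, 3, 4, 5, 9, 42} → ROUND(AVG(m.salary), 2)=103.33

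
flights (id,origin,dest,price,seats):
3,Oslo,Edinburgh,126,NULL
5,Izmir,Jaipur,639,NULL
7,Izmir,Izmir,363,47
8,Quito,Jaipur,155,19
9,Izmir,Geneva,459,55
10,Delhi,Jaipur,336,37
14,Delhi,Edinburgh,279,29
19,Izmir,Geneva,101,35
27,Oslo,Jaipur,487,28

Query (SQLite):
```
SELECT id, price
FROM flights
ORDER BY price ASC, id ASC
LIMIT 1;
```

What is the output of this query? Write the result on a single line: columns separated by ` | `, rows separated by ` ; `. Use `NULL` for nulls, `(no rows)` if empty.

19 | 101

Sort by price asc, tiebreak id asc: (101, id=19), (126, id=3), (155, id=8), (279, id=14) …. Take first 1.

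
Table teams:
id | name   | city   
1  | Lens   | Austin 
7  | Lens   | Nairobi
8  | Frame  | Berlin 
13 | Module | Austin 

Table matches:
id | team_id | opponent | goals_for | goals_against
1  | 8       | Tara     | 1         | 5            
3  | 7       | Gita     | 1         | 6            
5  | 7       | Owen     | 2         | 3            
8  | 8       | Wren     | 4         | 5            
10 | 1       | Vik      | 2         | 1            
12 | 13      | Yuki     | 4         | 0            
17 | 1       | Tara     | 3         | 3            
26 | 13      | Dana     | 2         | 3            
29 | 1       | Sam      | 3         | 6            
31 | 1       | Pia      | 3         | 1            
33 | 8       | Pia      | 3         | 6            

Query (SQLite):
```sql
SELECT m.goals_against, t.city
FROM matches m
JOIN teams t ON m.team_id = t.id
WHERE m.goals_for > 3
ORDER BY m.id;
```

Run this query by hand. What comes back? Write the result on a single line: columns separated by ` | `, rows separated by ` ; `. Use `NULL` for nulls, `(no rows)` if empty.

Each matches row matches the teams row where team_id = teams.id.
Then keep rows with m.goals_for > 3.

5 | Berlin ; 0 | Austin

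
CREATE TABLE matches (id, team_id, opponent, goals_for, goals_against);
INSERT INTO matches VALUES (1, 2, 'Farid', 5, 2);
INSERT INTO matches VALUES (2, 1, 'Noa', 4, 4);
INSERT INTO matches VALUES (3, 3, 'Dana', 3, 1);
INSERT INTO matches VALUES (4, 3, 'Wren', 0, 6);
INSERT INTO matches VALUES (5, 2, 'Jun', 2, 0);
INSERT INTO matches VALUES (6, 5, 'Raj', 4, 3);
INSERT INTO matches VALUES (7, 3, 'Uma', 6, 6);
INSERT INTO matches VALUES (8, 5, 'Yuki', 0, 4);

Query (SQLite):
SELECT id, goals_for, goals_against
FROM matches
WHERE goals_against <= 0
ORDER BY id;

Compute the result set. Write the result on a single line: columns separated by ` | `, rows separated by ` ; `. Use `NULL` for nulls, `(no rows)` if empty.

5 | 2 | 0

goals_against <= 0: ids {5}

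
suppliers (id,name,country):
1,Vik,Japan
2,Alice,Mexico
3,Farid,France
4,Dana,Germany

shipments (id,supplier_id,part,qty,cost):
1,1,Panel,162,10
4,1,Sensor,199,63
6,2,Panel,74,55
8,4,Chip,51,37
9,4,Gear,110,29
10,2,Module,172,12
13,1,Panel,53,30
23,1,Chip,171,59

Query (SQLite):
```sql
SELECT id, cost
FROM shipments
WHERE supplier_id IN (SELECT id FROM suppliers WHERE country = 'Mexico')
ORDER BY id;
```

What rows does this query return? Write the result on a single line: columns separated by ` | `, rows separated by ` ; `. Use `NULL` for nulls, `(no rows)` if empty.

6 | 55 ; 10 | 12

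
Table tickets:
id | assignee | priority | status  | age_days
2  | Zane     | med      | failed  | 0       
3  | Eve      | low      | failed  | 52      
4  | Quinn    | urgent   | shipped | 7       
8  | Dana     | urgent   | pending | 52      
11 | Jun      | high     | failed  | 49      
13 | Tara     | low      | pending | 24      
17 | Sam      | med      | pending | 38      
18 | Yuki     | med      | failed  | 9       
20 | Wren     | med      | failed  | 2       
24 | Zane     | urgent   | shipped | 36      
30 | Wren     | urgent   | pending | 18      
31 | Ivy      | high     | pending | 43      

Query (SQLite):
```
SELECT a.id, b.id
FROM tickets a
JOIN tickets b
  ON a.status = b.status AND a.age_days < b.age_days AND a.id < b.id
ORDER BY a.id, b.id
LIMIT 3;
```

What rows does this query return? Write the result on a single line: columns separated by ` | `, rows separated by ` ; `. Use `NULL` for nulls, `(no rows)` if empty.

Pairs (a,b) with same status, a.age_days < b.age_days, a.id < b.id.
status groups: failed:{2,3,11,18,20} pending:{8,13,17,30,31} shipped:{4,24}
Ordered by (a.id, b.id); first 3.

2 | 3 ; 2 | 11 ; 2 | 18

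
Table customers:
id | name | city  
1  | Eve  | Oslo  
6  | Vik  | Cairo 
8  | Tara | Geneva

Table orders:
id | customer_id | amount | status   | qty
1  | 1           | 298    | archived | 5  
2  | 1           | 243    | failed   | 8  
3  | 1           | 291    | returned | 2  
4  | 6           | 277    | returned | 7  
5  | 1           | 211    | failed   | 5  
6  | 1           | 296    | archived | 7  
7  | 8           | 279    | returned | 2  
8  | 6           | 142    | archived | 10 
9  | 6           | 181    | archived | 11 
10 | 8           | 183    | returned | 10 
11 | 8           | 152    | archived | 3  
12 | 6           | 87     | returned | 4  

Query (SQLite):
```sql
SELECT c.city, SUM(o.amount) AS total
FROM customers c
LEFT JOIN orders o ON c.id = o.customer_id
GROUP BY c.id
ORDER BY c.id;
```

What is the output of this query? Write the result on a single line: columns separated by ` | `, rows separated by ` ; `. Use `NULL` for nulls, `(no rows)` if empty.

LEFT JOIN keeps every customers row; unmatched ones get NULL for orders columns.
Group by customers.id and compute SUM(o.amount). SUM over an all-NULL group is NULL.
  1: ids {1, 2, 3, 5, 6} → SUM(o.amount)=1339
  6: ids {4, 8, 9, 12} → SUM(o.amount)=687
  8: ids {7, 10, 11} → SUM(o.amount)=614

Oslo | 1339 ; Cairo | 687 ; Geneva | 614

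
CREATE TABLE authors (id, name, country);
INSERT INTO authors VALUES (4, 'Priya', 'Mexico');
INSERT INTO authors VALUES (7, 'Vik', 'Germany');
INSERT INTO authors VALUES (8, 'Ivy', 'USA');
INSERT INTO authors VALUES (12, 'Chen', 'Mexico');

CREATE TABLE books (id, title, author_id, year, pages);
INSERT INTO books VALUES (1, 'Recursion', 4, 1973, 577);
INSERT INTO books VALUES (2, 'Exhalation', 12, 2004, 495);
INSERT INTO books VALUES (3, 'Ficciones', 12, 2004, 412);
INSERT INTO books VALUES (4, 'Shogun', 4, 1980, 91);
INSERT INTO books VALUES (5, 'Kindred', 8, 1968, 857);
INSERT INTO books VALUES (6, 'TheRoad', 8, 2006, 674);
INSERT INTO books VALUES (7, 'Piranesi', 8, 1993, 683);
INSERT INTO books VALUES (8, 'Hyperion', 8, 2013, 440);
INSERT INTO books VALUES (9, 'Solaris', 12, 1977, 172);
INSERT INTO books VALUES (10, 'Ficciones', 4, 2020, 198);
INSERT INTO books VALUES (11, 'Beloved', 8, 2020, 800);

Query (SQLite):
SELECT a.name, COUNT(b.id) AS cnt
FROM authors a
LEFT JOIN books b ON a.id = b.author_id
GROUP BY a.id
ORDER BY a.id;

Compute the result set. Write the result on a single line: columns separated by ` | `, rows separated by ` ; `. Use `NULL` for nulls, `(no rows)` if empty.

Priya | 3 ; Vik | 0 ; Ivy | 5 ; Chen | 3

LEFT JOIN keeps every authors row; unmatched ones get NULL for books columns.
Group by authors.id and compute COUNT(b.id). COUNT(col) of an all-NULL group is 0.
  4: ids {1, 4, 10} → COUNT(b.id)=3
  7: ids {—} → COUNT(b.id)=0
  8: ids {5, 6, 7, 8, 11} → COUNT(b.id)=5
  12: ids {2, 3, 9} → COUNT(b.id)=3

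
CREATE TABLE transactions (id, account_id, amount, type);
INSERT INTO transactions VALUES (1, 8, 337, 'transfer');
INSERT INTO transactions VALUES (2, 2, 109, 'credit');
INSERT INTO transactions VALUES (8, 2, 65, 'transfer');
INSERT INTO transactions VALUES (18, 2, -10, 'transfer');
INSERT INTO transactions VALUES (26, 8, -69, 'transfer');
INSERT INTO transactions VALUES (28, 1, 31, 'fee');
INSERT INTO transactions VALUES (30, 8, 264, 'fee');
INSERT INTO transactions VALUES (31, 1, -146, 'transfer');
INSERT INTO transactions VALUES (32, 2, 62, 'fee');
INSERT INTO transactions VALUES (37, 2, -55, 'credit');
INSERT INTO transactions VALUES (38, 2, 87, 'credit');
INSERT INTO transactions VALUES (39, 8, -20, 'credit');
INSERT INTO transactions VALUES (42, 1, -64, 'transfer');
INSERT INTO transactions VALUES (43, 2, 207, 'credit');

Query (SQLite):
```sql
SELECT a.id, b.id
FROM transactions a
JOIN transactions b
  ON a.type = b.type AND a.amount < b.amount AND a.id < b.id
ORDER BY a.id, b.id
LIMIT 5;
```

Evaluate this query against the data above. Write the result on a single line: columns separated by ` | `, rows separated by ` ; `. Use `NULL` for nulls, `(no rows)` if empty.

Pairs (a,b) with same type, a.amount < b.amount, a.id < b.id.
type groups: credit:{2,37,38,39,43} fee:{28,30,32} transfer:{1,8,18,26,31,42}
Ordered by (a.id, b.id); first 5.

2 | 43 ; 26 | 42 ; 28 | 30 ; 28 | 32 ; 31 | 42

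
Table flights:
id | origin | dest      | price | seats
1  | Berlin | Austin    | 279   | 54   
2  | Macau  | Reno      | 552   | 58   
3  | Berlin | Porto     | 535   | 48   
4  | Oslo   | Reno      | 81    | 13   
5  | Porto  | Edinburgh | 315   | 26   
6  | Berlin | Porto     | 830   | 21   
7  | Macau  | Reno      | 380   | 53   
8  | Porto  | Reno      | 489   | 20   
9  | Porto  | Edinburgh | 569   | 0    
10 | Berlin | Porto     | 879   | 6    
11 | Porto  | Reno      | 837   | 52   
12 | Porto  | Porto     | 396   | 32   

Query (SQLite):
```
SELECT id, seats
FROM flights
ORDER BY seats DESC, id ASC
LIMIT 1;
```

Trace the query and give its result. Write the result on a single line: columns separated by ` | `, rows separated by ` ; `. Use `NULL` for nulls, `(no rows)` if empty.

2 | 58

Sort by seats desc, tiebreak id asc: (58, id=2), (54, id=1), (53, id=7), (52, id=11) …. Take first 1.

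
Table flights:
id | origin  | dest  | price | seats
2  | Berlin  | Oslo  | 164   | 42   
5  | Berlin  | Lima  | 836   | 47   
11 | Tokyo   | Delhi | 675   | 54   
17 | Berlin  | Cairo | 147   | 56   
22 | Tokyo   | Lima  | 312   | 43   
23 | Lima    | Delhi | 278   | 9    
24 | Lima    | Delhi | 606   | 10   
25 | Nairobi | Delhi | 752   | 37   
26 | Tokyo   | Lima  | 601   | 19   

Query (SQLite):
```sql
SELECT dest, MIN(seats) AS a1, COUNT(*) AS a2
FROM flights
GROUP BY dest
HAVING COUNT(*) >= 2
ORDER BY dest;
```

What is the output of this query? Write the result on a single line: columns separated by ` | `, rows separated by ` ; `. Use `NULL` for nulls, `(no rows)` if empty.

Delhi | 9 | 4 ; Lima | 19 | 3

Group flights by dest.
Per group compute: MIN(seats), COUNT(*).
HAVING: drop groups with fewer than 2 rows.
  Cairo: ids {17} → MIN(seats)=56, COUNT(*)=1
  Delhi: ids {11, 23, 24, 25} → MIN(seats)=9, COUNT(*)=4
  Lima: ids {5, 22, 26} → MIN(seats)=19, COUNT(*)=3
  Oslo: ids {2} → MIN(seats)=42, COUNT(*)=1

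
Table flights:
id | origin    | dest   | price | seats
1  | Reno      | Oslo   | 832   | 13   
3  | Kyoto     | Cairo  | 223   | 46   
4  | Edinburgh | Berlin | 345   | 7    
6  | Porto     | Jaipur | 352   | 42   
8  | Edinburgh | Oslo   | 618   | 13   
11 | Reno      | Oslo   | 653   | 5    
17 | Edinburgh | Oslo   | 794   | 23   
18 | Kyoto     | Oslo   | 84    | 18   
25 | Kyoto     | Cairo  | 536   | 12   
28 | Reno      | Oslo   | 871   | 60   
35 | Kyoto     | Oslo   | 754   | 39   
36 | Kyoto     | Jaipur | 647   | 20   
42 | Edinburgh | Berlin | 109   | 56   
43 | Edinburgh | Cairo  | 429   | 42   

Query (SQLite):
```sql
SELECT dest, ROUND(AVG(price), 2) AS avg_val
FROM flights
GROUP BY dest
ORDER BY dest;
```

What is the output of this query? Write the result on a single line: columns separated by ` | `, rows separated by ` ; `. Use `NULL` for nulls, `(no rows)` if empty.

Partition flights by dest; compute ROUND(AVG(price), 2) within each group.
  Berlin: ids {4, 42} → ROUND(AVG(price), 2)=227
  Cairo: ids {3, 25, 43} → ROUND(AVG(price), 2)=396
  Jaipur: ids {6, 36} → ROUND(AVG(price), 2)=499.5
  Oslo: ids {1, 8, 11, 17, 18, 28, 35} → ROUND(AVG(price), 2)=658

Berlin | 227 ; Cairo | 396 ; Jaipur | 499.5 ; Oslo | 658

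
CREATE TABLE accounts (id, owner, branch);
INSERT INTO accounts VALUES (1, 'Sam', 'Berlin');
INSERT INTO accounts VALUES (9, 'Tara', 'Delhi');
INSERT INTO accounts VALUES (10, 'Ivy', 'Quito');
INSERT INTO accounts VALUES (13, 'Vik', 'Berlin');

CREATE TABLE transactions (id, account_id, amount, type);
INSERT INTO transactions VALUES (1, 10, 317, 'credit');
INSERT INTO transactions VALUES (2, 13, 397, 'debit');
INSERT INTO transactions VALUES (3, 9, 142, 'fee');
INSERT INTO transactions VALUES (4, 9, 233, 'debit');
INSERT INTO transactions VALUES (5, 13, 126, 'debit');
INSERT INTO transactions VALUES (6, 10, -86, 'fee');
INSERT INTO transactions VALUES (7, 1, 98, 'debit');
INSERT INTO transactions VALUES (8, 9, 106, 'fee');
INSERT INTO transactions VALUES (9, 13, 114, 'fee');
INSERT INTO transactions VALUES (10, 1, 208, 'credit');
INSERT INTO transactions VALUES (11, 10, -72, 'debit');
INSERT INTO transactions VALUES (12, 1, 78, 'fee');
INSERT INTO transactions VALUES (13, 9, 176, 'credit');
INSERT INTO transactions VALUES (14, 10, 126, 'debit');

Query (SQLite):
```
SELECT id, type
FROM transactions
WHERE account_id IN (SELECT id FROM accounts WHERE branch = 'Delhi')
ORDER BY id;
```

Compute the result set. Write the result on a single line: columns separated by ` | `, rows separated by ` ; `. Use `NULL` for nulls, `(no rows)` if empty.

Inner query: accounts.id where branch = 'Delhi'.
Outer: keep transactions rows whose account_id is in that set.
Inner query → {9}

3 | fee ; 4 | debit ; 8 | fee ; 13 | credit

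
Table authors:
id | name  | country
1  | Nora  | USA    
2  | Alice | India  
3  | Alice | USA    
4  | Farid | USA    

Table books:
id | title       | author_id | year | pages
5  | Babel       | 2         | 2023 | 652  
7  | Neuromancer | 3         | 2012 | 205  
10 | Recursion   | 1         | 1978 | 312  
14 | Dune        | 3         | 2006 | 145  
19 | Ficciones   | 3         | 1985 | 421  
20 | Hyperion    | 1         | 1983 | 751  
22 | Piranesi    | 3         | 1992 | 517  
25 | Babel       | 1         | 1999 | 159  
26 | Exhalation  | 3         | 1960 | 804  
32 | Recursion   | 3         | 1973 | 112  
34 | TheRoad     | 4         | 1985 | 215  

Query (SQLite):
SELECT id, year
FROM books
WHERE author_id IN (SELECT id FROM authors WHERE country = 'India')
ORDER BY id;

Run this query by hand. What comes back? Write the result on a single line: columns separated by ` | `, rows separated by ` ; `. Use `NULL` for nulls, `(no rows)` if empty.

Inner query: authors.id where country = 'India'.
Outer: keep books rows whose author_id is in that set.
Inner query → {2}

5 | 2023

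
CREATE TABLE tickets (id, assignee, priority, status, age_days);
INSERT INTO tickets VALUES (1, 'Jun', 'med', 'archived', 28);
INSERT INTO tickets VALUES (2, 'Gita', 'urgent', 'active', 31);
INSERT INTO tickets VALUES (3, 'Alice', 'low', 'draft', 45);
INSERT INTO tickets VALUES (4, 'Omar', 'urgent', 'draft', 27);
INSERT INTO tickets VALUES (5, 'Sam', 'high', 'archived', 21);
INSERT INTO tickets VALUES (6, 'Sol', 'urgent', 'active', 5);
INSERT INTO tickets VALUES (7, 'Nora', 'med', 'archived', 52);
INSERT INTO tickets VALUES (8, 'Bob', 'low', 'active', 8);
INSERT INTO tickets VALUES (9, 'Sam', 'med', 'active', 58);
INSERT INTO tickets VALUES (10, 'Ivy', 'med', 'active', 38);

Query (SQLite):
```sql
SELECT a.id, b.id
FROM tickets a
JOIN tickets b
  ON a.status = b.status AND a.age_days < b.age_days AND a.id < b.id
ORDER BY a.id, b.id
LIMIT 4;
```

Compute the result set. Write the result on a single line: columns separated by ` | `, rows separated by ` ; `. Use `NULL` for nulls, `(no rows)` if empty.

1 | 7 ; 2 | 9 ; 2 | 10 ; 5 | 7

Pairs (a,b) with same status, a.age_days < b.age_days, a.id < b.id.
status groups: active:{2,6,8,9,10} archived:{1,5,7} draft:{3,4}
Ordered by (a.id, b.id); first 4.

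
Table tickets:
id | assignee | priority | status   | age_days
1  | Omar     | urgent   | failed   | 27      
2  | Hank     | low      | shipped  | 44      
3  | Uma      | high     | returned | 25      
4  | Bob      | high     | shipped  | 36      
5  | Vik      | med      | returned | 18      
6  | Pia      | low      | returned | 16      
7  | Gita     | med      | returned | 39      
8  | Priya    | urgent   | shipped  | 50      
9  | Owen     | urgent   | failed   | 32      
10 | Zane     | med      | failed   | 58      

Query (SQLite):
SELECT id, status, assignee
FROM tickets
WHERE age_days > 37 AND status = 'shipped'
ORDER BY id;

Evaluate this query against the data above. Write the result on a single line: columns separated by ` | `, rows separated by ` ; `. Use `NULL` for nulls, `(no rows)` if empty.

age_days > 37: ids {2, 7, 8, 10}
status = 'shipped': ids {2, 4, 8}
Combine with AND.

2 | shipped | Hank ; 8 | shipped | Priya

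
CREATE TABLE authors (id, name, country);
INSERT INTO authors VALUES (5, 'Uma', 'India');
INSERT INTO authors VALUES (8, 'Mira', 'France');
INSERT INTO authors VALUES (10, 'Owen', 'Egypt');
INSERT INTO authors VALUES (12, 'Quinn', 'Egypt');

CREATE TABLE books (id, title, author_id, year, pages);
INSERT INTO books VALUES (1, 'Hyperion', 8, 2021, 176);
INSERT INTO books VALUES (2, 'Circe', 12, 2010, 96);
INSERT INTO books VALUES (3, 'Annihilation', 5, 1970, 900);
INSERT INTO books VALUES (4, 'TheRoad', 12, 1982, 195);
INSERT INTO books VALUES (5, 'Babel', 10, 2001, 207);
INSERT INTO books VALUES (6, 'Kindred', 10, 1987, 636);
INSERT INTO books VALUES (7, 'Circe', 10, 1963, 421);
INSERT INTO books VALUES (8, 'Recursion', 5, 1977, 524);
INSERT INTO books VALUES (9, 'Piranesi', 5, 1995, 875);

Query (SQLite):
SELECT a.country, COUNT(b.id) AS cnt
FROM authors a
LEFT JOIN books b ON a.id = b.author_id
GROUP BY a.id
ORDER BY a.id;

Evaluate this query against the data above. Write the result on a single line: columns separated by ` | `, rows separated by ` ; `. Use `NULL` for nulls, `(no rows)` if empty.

India | 3 ; France | 1 ; Egypt | 3 ; Egypt | 2

LEFT JOIN keeps every authors row; unmatched ones get NULL for books columns.
Group by authors.id and compute COUNT(b.id). COUNT(col) of an all-NULL group is 0.
  5: ids {3, 8, 9} → COUNT(b.id)=3
  8: ids {1} → COUNT(b.id)=1
  10: ids {5, 6, 7} → COUNT(b.id)=3
  12: ids {2, 4} → COUNT(b.id)=2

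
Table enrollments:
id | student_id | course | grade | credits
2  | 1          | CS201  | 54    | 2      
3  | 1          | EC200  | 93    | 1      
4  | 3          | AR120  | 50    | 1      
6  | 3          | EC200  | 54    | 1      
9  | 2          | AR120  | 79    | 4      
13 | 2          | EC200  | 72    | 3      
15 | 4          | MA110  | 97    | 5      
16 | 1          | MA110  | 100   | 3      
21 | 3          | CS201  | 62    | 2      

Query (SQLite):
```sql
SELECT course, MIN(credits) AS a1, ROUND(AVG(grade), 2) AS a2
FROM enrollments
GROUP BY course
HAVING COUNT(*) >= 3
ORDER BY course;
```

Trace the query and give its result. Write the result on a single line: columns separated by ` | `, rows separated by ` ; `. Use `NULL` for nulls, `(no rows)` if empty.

EC200 | 1 | 73

Group enrollments by course.
Per group compute: MIN(credits), ROUND(AVG(grade), 2).
HAVING: drop groups with fewer than 3 rows.
  AR120: ids {4, 9} → MIN(credits)=1, ROUND(AVG(grade), 2)=64.5
  CS201: ids {2, 21} → MIN(credits)=2, ROUND(AVG(grade), 2)=58
  EC200: ids {3, 6, 13} → MIN(credits)=1, ROUND(AVG(grade), 2)=73
  MA110: ids {15, 16} → MIN(credits)=3, ROUND(AVG(grade), 2)=98.5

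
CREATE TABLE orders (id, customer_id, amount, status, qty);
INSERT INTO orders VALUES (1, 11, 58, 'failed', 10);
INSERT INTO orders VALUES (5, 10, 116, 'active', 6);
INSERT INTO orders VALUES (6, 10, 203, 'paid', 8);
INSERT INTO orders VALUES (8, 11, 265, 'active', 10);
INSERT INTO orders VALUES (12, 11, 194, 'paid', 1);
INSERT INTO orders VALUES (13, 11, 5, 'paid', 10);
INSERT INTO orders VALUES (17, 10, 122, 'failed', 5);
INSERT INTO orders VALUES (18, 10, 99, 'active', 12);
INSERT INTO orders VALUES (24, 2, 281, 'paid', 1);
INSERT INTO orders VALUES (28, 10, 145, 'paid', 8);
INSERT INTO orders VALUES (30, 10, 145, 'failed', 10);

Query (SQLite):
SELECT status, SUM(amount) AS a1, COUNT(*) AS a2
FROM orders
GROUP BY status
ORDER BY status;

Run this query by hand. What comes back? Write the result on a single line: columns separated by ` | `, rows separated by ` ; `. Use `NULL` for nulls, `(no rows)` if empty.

Group orders by status.
Per group compute: SUM(amount), COUNT(*).
  active: ids {5, 8, 18} → SUM(amount)=480, COUNT(*)=3
  failed: ids {1, 17, 30} → SUM(amount)=325, COUNT(*)=3
  paid: ids {6, 12, 13, 24, 28} → SUM(amount)=828, COUNT(*)=5

active | 480 | 3 ; failed | 325 | 3 ; paid | 828 | 5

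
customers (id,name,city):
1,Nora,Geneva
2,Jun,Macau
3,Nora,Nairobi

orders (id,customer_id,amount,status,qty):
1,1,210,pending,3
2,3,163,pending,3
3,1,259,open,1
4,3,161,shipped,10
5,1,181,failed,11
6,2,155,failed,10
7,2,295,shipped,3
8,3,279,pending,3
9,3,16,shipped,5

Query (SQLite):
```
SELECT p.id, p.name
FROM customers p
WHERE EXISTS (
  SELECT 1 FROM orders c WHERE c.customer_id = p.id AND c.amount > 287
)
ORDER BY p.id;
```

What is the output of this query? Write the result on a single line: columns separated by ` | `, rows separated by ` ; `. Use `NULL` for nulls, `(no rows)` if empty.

For each customers row, check whether any orders with matching customer_id has amount > 287.
Keep rows where that is true.

2 | Jun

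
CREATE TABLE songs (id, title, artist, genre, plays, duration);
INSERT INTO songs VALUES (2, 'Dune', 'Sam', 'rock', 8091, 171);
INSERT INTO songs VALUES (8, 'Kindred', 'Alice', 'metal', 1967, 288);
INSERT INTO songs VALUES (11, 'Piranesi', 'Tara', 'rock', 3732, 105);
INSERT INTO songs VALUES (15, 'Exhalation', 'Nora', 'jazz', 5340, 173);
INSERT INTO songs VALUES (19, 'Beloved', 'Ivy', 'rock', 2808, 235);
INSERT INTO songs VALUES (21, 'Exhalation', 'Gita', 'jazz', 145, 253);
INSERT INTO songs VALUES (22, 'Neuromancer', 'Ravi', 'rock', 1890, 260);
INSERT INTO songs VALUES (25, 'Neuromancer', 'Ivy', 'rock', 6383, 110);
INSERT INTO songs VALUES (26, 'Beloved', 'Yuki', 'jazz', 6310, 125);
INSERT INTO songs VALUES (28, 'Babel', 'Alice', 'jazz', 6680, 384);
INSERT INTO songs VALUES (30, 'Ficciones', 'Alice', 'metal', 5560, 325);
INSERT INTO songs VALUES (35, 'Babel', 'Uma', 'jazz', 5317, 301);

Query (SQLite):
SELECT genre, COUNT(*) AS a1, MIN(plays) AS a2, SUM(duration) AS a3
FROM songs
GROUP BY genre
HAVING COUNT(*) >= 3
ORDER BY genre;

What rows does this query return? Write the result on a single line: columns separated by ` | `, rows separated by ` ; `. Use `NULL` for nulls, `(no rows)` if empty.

jazz | 5 | 145 | 1236 ; rock | 5 | 1890 | 881

Group songs by genre.
Per group compute: COUNT(*), MIN(plays), SUM(duration).
HAVING: drop groups with fewer than 3 rows.
  jazz: ids {15, 21, 26, 28, 35} → COUNT(*)=5, MIN(plays)=145, SUM(duration)=1236
  metal: ids {8, 30} → COUNT(*)=2, MIN(plays)=1967, SUM(duration)=613
  rock: ids {2, 11, 19, 22, 25} → COUNT(*)=5, MIN(plays)=1890, SUM(duration)=881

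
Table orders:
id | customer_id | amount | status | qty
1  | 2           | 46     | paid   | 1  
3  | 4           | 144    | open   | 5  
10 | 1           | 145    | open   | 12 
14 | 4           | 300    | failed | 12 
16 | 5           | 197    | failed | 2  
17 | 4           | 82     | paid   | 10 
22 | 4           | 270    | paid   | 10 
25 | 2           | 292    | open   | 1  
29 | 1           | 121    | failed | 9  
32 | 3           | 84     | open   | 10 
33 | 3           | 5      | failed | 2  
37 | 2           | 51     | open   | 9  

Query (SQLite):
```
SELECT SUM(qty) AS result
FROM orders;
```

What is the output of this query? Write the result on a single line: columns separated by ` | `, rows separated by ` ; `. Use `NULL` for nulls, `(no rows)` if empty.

All qty values: [1, 5, 12, 12, 2, 10, 10, 1, 9, 10, 2, 9].
SUM of non-NULL values = 83.

83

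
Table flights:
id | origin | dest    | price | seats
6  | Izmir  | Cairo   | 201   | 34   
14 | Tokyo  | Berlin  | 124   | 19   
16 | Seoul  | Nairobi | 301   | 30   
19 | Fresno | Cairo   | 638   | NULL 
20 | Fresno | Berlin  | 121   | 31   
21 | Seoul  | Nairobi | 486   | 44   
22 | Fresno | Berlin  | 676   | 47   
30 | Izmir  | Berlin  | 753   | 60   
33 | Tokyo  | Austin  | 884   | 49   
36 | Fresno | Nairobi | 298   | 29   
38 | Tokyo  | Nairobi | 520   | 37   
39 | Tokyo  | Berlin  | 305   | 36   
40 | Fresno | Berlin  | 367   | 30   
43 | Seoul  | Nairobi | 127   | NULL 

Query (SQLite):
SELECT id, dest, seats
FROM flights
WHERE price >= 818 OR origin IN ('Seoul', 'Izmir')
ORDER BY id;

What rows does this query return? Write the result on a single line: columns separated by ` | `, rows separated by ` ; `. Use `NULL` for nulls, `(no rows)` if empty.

6 | Cairo | 34 ; 16 | Nairobi | 30 ; 21 | Nairobi | 44 ; 30 | Berlin | 60 ; 33 | Austin | 49 ; 43 | Nairobi | NULL

price >= 818: ids {33}
origin IN ('Seoul', 'Izmir'): ids {6, 16, 21, 30, 43}
Combine with OR.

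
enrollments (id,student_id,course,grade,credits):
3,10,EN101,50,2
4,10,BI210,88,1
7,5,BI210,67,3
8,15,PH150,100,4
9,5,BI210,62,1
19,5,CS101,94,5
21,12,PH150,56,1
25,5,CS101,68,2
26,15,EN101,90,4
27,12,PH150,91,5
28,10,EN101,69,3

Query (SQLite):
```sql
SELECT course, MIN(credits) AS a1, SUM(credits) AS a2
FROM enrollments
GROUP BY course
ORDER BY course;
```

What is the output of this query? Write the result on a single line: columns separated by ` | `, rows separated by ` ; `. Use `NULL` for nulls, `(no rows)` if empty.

Group enrollments by course.
Per group compute: MIN(credits), SUM(credits).
  BI210: ids {4, 7, 9} → MIN(credits)=1, SUM(credits)=5
  CS101: ids {19, 25} → MIN(credits)=2, SUM(credits)=7
  EN101: ids {3, 26, 28} → MIN(credits)=2, SUM(credits)=9
  PH150: ids {8, 21, 27} → MIN(credits)=1, SUM(credits)=10

BI210 | 1 | 5 ; CS101 | 2 | 7 ; EN101 | 2 | 9 ; PH150 | 1 | 10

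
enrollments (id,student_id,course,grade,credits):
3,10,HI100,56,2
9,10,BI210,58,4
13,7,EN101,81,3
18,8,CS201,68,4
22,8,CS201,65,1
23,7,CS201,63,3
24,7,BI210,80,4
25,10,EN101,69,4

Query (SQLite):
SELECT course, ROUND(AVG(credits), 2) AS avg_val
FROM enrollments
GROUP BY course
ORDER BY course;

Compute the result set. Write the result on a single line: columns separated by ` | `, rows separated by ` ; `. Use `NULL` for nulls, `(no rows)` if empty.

BI210 | 4 ; CS201 | 2.67 ; EN101 | 3.5 ; HI100 | 2

Partition enrollments by course; compute ROUND(AVG(credits), 2) within each group.
  BI210: ids {9, 24} → ROUND(AVG(credits), 2)=4
  CS201: ids {18, 22, 23} → ROUND(AVG(credits), 2)=2.67
  EN101: ids {13, 25} → ROUND(AVG(credits), 2)=3.5
  HI100: ids {3} → ROUND(AVG(credits), 2)=2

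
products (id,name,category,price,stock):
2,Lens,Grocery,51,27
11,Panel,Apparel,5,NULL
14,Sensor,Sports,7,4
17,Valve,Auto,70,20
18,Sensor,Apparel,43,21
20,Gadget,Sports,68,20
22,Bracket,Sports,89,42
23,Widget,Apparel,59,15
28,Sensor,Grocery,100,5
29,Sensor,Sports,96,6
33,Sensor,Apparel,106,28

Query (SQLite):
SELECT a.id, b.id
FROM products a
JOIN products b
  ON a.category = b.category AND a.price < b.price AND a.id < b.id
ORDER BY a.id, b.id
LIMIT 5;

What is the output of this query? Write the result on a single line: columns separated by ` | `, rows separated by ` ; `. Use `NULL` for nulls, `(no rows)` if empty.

Pairs (a,b) with same category, a.price < b.price, a.id < b.id.
category groups: Apparel:{11,18,23,33} Auto:{17} Grocery:{2,28} Sports:{14,20,22,29}
Ordered by (a.id, b.id); first 5.

2 | 28 ; 11 | 18 ; 11 | 23 ; 11 | 33 ; 14 | 20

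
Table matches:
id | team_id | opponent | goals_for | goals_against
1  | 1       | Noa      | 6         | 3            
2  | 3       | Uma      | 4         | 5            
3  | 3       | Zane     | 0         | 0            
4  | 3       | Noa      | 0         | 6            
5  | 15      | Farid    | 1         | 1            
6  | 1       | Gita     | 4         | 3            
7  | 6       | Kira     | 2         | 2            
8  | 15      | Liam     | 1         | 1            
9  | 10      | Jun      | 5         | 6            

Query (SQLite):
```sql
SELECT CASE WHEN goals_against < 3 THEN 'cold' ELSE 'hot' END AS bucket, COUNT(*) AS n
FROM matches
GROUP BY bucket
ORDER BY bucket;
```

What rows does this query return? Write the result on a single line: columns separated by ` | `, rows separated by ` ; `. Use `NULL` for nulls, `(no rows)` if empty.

cold | 4 ; hot | 5

Bucket rows by goals_against < 3 → 'cold' else 'hot'; count each bucket.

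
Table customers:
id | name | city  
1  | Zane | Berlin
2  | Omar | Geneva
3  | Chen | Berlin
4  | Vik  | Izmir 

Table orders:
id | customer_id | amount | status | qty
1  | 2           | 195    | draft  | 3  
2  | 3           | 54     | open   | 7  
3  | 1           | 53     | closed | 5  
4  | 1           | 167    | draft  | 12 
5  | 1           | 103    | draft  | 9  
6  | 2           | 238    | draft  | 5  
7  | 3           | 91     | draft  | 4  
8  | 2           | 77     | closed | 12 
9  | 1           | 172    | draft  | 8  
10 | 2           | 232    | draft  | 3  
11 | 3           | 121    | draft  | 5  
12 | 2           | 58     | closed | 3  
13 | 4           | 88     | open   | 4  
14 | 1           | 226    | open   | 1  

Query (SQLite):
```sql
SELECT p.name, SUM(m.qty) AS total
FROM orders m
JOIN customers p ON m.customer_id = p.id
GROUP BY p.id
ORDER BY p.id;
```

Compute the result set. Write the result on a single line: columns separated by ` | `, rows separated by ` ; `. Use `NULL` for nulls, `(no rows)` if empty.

Join each orders row to its customers via customer_id.
Group joined rows by customers.id; compute SUM(m.qty) per group.
  1: ids {3, 4, 5, 9, 14} → SUM(m.qty)=35
  2: ids {1, 6, 8, 10, 12} → SUM(m.qty)=26
  3: ids {2, 7, 11} → SUM(m.qty)=16
  4: ids {13} → SUM(m.qty)=4

Zane | 35 ; Omar | 26 ; Chen | 16 ; Vik | 4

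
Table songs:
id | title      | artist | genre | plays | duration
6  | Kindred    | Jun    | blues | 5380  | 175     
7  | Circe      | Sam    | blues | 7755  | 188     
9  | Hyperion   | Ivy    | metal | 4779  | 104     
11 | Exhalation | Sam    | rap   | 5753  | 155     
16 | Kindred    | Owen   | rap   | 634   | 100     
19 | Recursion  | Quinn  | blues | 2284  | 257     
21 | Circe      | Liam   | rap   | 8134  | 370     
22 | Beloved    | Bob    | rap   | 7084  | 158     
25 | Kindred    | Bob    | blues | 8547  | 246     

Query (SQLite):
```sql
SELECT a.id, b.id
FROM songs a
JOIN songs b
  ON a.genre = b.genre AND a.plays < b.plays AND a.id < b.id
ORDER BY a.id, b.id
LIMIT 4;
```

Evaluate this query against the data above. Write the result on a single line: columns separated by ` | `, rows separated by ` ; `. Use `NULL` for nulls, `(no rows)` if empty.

6 | 7 ; 6 | 25 ; 7 | 25 ; 11 | 21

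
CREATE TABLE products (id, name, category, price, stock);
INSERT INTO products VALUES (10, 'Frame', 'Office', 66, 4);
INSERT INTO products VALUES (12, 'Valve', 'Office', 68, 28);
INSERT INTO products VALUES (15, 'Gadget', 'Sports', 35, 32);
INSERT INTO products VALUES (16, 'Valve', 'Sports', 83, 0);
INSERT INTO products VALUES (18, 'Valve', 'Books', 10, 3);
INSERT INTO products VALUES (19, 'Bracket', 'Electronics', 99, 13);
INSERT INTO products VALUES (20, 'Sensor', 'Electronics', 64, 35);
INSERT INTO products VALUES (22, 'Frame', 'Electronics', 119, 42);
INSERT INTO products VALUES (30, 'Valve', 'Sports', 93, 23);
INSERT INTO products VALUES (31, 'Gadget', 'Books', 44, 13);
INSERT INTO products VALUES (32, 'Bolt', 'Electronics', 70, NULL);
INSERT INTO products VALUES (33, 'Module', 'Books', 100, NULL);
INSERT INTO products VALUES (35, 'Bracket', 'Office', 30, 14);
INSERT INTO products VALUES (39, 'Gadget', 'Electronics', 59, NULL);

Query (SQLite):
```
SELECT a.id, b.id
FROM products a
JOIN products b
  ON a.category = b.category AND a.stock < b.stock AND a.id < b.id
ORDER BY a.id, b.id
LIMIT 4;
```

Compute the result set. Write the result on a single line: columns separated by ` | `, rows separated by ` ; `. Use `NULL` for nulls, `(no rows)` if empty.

Pairs (a,b) with same category, a.stock < b.stock, a.id < b.id.
category groups: Books:{18,31,33} Electronics:{19,20,22,32,39} Office:{10,12,35} Sports:{15,16,30}
Ordered by (a.id, b.id); first 4.

10 | 12 ; 10 | 35 ; 16 | 30 ; 18 | 31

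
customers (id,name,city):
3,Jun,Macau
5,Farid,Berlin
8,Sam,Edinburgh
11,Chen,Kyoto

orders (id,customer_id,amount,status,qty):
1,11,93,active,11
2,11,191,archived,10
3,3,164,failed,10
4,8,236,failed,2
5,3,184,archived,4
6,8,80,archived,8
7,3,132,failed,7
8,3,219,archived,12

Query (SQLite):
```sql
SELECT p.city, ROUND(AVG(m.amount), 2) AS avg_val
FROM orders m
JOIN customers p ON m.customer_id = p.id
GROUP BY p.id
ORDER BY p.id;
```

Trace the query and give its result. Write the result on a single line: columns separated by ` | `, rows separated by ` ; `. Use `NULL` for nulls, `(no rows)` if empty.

Macau | 174.75 ; Edinburgh | 158 ; Kyoto | 142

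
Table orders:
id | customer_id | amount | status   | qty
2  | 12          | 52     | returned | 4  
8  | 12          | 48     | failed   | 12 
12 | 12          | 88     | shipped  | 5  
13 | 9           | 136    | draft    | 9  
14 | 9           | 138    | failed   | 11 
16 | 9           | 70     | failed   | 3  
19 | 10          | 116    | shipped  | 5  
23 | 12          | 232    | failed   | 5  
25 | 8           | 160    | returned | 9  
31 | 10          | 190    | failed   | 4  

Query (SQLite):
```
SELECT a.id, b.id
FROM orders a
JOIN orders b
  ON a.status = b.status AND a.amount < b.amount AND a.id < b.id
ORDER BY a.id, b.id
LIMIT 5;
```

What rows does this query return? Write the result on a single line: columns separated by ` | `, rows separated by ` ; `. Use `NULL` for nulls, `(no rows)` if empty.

Pairs (a,b) with same status, a.amount < b.amount, a.id < b.id.
status groups: draft:{13} failed:{8,14,16,23,31} returned:{2,25} shipped:{12,19}
Ordered by (a.id, b.id); first 5.

2 | 25 ; 8 | 14 ; 8 | 16 ; 8 | 23 ; 8 | 31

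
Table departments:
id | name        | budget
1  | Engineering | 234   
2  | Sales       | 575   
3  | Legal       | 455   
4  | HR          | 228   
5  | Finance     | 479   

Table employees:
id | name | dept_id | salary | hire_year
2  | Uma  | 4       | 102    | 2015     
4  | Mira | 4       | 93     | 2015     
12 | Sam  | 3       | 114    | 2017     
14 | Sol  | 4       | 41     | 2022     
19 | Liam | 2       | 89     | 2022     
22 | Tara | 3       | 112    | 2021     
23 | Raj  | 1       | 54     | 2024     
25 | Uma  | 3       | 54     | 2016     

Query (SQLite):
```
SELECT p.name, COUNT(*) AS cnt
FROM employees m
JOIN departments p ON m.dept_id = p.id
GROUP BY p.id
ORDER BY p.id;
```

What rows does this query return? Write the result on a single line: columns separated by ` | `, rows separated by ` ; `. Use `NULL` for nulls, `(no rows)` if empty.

Join each employees row to its departments via dept_id.
Group joined rows by departments.id; compute COUNT(*) per group.
  1: ids {23} → COUNT(*)=1
  2: ids {19} → COUNT(*)=1
  3: ids {12, 22, 25} → COUNT(*)=3
  4: ids {2, 4, 14} → COUNT(*)=3

Engineering | 1 ; Sales | 1 ; Legal | 3 ; HR | 3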